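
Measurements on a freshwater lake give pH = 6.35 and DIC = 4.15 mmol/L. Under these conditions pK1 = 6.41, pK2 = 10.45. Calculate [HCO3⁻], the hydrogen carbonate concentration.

[HCO3⁻] = 1.93 mmol/L

α₁ = 1 / (1 + [H⁺]/K1 + K2/[H⁺]) = 1 / (1 + 10^+0.06 + 10^-4.10)
   = 1 / (1 + 1.1482 + 7.9433×10^-5) = 1/2.1482 = 0.4655
[HCO3⁻] = α₁ × DIC = 0.4655 × 4.15 = 1.93 mmol/L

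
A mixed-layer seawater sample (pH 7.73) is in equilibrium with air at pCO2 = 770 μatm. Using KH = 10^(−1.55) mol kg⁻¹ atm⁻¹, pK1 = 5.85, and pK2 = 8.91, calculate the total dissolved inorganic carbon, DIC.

DIC = 1.78 mmol/kg

[CO2*] = KH · pCO2 = 10^(−1.55) × 770×10^-6 = 2.170×10^-5 mol/kg
α₀ = 1/(1 + K1/[H⁺] + K1K2/[H⁺]²) = 1/(1 + 10^+1.88 + 10^+0.70) = 0.01221
DIC = [CO2*]/α₀ = 2.170×10^-5 / 0.01221 = 1.78 mmol/kg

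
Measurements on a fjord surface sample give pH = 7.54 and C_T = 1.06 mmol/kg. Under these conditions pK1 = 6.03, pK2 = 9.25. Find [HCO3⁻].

α₁ = 1 / (1 + [H⁺]/K1 + K2/[H⁺]) = 1 / (1 + 10^-1.51 + 10^-1.71)
   = 1 / (1 + 0.030903 + 0.019498) = 1/1.0504 = 0.9520
[HCO3⁻] = α₁ × DIC = 0.9520 × 1.06 = 1.01 mmol/kg

[HCO3⁻] = 1.01 mmol/kg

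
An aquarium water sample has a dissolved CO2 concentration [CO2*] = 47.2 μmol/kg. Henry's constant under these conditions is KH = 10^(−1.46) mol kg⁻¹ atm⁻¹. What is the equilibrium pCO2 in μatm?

KH = 10^(−1.46) = 3.467×10^-2 mol kg⁻¹ atm⁻¹
pCO2 = [CO2*]/KH = 47.2×10^-6 / 3.467×10^-2 = 1.36×10^-3 atm = 1360 μatm

pCO2 = 1360 μatm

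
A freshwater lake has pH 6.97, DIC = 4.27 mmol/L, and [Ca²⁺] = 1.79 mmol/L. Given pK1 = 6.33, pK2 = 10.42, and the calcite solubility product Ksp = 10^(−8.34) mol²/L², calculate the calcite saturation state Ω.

α₂ = 1 / (1 + [H⁺]/K2 + [H⁺]²/(K1K2)) = 1 / (1 + 10^+3.45 + 10^+2.81)
   = 1 / (1 + 2818.4 + 645.65) = 1/3465.0 = 0.0002886
[CO3²⁻] = α₂ × DIC = 0.0002886 × 4.27 = 0.001232 mmol/L = 1.232 μmol/L
Ksp = 10^(−8.34) = 4.571×10^-9
Ω = [Ca²⁺][CO3²⁻]/Ksp = (1.79×10^-3)(1.232×10^-6) / 4.571×10^-9 = 0.483

Ω = 0.483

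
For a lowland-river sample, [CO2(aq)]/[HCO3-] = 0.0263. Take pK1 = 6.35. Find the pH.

From K1 = [H⁺][HCO3-]/[CO2(aq)]:  pH = pK1 − log₁₀([CO2(aq)]/[HCO3-])
log₁₀(0.0263) = -1.580
pH = 6.35 − (-1.580) = 7.93

pH = 7.93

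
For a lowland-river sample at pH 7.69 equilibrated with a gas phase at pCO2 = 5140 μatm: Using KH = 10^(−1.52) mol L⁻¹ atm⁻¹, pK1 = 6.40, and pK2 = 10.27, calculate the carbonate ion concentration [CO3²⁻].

[CO2*] = KH · pCO2 = 10^(−1.52) × 5140×10^-6 = 1.552×10^-4 mol/L
α₀ = 1/(1 + K1/[H⁺] + K1K2/[H⁺]²) = 1/(1 + 10^+1.29 + 10^-1.29) = 0.04866
DIC = [CO2*]/α₀ = 1.552×10^-4 / 0.04866 = 3.190 mmol/L
[CO3²⁻] = α₂·DIC; α₂ = 0.002496, so [CO3²⁻] = 0.002496 × 3.190 = 0.00796 mmol/L = 7.96 μmol/L

[CO3²⁻] = 7.96 μmol/L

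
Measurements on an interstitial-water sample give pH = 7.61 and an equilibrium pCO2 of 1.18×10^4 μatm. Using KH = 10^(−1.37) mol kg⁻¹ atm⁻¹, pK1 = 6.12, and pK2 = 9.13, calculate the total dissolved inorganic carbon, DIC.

[CO2*] = KH · pCO2 = 10^(−1.37) × 1.18×10^4×10^-6 = 5.034×10^-4 mol/kg
α₀ = 1/(1 + K1/[H⁺] + K1K2/[H⁺]²) = 1/(1 + 10^+1.49 + 10^-0.03) = 0.03045
DIC = [CO2*]/α₀ = 5.034×10^-4 / 0.03045 = 16.5 mmol/kg

DIC = 16.5 mmol/kg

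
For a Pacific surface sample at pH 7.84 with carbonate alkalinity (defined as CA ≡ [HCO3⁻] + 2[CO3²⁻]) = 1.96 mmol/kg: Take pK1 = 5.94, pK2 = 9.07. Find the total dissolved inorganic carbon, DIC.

CA = [HCO3⁻] + 2[CO3²⁻] = (α₁ + 2α₂)·DIC
At pH 7.84: [H⁺]/K1 = 10^-1.90 = 0.012589, K2/[H⁺] = 10^-1.23 = 0.058884
α₁ = 1/(1 + 0.012589 + 0.058884) = 1/1.0715 = 0.9333; α₂ = α₁·K2/[H⁺] = 0.05496
α₁ + 2α₂ = 1.0432
DIC = CA / (α₁ + 2α₂) = 1.96 / 1.0432 = 1.88 mmol/kg

DIC = 1.88 mmol/kg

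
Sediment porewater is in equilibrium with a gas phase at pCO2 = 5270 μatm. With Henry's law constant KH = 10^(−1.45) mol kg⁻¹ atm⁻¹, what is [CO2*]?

[CO2*] = 187 μmol/kg

KH = 10^(−1.45) = 3.548×10^-2 mol kg⁻¹ atm⁻¹
[CO2*] = KH · pCO2 = 3.548×10^-2 × 5270×10^-6 atm = 1.87×10^-4 mol/kg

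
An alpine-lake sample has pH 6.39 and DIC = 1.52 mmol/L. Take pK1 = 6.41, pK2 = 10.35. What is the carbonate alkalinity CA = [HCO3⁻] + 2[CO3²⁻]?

CA = 0.743 mmol/L

CA = [HCO3⁻] + 2[CO3²⁻] = (α₁ + 2α₂)·DIC
At pH 6.39: [H⁺]/K1 = 10^0.02 = 1.0471, K2/[H⁺] = 10^-3.96 = 0.00010965
α₁ = 1/(1 + 1.0471 + 0.00010965) = 1/2.0472 = 0.4885; α₂ = α₁·K2/[H⁺] = 5.356×10^-5
α₁ + 2α₂ = 0.4886
CA = 0.4886 × 1.52 = 0.743 mmol/L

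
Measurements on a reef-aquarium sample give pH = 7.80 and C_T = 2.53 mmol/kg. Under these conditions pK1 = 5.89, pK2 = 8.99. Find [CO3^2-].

[CO3²⁻] = 0.152 mmol/kg

α₂ = 1 / (1 + [H⁺]/K2 + [H⁺]²/(K1K2)) = 1 / (1 + 10^+1.19 + 10^-0.72)
   = 1 / (1 + 15.488 + 0.19055) = 1/16.679 = 0.05996
[CO3²⁻] = α₂ × DIC = 0.05996 × 2.53 = 0.152 mmol/kg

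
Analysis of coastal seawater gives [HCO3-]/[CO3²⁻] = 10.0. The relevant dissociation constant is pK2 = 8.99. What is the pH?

pH = 7.99

From K2 = [H⁺][CO3²⁻]/[HCO3-]:  pH = pK2 − log₁₀([HCO3-]/[CO3²⁻])
log₁₀(10.0) = +1.000
pH = 8.99 − (+1.000) = 7.99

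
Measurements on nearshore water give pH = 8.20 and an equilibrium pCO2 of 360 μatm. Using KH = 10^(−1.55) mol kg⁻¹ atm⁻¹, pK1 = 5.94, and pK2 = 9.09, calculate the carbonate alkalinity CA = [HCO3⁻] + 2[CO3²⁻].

CA = 2.32 mmol/kg

[CO2*] = KH · pCO2 = 10^(−1.55) × 360×10^-6 = 1.015×10^-5 mol/kg
α₀ = 1/(1 + K1/[H⁺] + K1K2/[H⁺]²) = 1/(1 + 10^+2.26 + 10^+1.37) = 0.004845
DIC = [CO2*]/α₀ = 1.015×10^-5 / 0.004845 = 2.094 mmol/kg
CA = (α₁ + 2α₂)·DIC = (0.8816 + 2×0.1136) × 2.094 = 2.32 mmol/kg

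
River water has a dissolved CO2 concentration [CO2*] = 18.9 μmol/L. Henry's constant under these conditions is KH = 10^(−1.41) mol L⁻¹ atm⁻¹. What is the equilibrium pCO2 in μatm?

KH = 10^(−1.41) = 3.890×10^-2 mol L⁻¹ atm⁻¹
pCO2 = [CO2*]/KH = 18.9×10^-6 / 3.890×10^-2 = 4.86×10^-4 atm = 486 μatm

pCO2 = 486 μatm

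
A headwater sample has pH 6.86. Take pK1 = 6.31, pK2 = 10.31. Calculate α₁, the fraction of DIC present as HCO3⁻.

α₁ = 0.780

α₁ = 1 / (1 + [H⁺]/K1 + K2/[H⁺]) = 1 / (1 + 10^-0.55 + 10^-3.45)
   = 1 / (1 + 0.28184 + 0.00035481) = 1/1.2822 = 0.7799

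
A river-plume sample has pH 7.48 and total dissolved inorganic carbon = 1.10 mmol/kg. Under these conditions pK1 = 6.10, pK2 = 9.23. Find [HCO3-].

[HCO3⁻] = 1.04 mmol/kg

α₁ = 1 / (1 + [H⁺]/K1 + K2/[H⁺]) = 1 / (1 + 10^-1.38 + 10^-1.75)
   = 1 / (1 + 0.041687 + 0.017783) = 1/1.0595 = 0.9439
[HCO3⁻] = α₁ × DIC = 0.9439 × 1.10 = 1.04 mmol/kg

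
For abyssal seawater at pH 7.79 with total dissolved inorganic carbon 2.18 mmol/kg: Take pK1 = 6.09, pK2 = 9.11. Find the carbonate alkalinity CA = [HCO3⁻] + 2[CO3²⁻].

CA = 2.24 mmol/kg

CA = [HCO3⁻] + 2[CO3²⁻] = (α₁ + 2α₂)·DIC
At pH 7.79: [H⁺]/K1 = 10^-1.70 = 0.019953, K2/[H⁺] = 10^-1.32 = 0.047863
α₁ = 1/(1 + 0.019953 + 0.047863) = 1/1.0678 = 0.9365; α₂ = α₁·K2/[H⁺] = 0.04482
α₁ + 2α₂ = 1.0261
CA = 1.0261 × 2.18 = 2.24 mmol/kg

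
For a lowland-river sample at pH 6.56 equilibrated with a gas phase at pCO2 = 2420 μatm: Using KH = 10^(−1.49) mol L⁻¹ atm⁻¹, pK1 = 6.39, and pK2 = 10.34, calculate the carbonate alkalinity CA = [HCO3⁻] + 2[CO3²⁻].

[CO2*] = KH · pCO2 = 10^(−1.49) × 2420×10^-6 = 7.831×10^-5 mol/L
α₀ = 1/(1 + K1/[H⁺] + K1K2/[H⁺]²) = 1/(1 + 10^+0.17 + 10^-3.61) = 0.4033
DIC = [CO2*]/α₀ = 7.831×10^-5 / 0.4033 = 0.1942 mmol/L
CA = (α₁ + 2α₂)·DIC = (0.5966 + 2×9.901×10^-5) × 0.1942 = 0.116 mmol/L

CA = 0.116 mmol/L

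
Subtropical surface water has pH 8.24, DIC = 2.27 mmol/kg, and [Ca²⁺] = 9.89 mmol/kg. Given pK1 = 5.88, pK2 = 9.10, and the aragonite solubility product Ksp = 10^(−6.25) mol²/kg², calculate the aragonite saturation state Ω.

α₂ = 1 / (1 + [H⁺]/K2 + [H⁺]²/(K1K2)) = 1 / (1 + 10^+0.86 + 10^-1.50)
   = 1 / (1 + 7.2444 + 0.031623) = 1/8.2760 = 0.1208
[CO3²⁻] = α₂ × DIC = 0.1208 × 2.27 = 0.2743 mmol/kg
Ksp = 10^(−6.25) = 5.623×10^-7
Ω = [Ca²⁺][CO3²⁻]/Ksp = (9.89×10^-3)(2.743×10^-4) / 5.623×10^-7 = 4.82

Ω = 4.82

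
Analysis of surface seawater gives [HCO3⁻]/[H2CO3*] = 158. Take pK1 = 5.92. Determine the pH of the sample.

pH = 8.12

From K1 = [H⁺][HCO3⁻]/[H2CO3*]:  pH = pK1 + log₁₀([HCO3⁻]/[H2CO3*])
log₁₀(158) = +2.199
pH = 5.92 + (+2.199) = 8.12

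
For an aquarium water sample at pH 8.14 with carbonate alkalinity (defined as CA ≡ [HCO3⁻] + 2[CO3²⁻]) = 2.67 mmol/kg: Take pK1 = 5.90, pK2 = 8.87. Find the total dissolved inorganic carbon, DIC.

DIC = 2.32 mmol/kg

CA = [HCO3⁻] + 2[CO3²⁻] = (α₁ + 2α₂)·DIC
At pH 8.14: [H⁺]/K1 = 10^-2.24 = 0.0057544, K2/[H⁺] = 10^-0.73 = 0.18621
α₁ = 1/(1 + 0.0057544 + 0.18621) = 1/1.1920 = 0.8390; α₂ = α₁·K2/[H⁺] = 0.1562
α₁ + 2α₂ = 1.1514
DIC = CA / (α₁ + 2α₂) = 2.67 / 1.1514 = 2.32 mmol/kg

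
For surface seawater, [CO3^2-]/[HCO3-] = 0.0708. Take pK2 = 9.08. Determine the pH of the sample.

pH = 7.93

From K2 = [H⁺][CO3^2-]/[HCO3-]:  pH = pK2 + log₁₀([CO3^2-]/[HCO3-])
log₁₀(0.0708) = -1.150
pH = 9.08 + (-1.150) = 7.93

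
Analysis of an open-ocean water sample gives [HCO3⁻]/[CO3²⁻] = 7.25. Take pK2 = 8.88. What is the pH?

From K2 = [H⁺][CO3²⁻]/[HCO3⁻]:  pH = pK2 − log₁₀([HCO3⁻]/[CO3²⁻])
log₁₀(7.25) = +0.860
pH = 8.88 − (+0.860) = 8.02

pH = 8.02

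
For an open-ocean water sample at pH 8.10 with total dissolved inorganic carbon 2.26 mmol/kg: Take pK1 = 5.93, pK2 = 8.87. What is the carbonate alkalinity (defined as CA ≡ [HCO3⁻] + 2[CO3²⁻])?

CA = [HCO3⁻] + 2[CO3²⁻] = (α₁ + 2α₂)·DIC
At pH 8.10: [H⁺]/K1 = 10^-2.17 = 0.0067608, K2/[H⁺] = 10^-0.77 = 0.16982
α₁ = 1/(1 + 0.0067608 + 0.16982) = 1/1.1766 = 0.8499; α₂ = α₁·K2/[H⁺] = 0.1443
α₁ + 2α₂ = 1.1386
CA = 1.1386 × 2.26 = 2.57 mmol/kg

CA = 2.57 mmol/kg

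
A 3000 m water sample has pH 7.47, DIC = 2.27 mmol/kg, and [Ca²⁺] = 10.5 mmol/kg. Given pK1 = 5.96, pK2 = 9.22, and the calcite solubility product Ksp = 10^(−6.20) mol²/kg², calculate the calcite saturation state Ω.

Ω = 0.641

α₂ = 1 / (1 + [H⁺]/K2 + [H⁺]²/(K1K2)) = 1 / (1 + 10^+1.75 + 10^+0.24)
   = 1 / (1 + 56.234 + 1.7378) = 1/58.972 = 0.01696
[CO3²⁻] = α₂ × DIC = 0.01696 × 2.27 = 0.03849 mmol/kg
Ksp = 10^(−6.20) = 6.310×10^-7
Ω = [Ca²⁺][CO3²⁻]/Ksp = (10.5×10^-3)(3.849×10^-5) / 6.310×10^-7 = 0.641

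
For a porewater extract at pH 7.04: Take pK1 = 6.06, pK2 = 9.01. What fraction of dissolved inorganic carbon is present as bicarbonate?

α₁ = 1 / (1 + [H⁺]/K1 + K2/[H⁺]) = 1 / (1 + 10^-0.98 + 10^-1.97)
   = 1 / (1 + 0.10471 + 0.010715) = 1/1.1154 = 0.8965

α₁ = 0.897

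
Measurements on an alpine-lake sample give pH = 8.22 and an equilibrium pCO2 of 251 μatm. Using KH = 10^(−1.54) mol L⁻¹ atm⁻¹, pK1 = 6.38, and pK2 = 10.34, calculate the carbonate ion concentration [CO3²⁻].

[CO2*] = KH · pCO2 = 10^(−1.54) × 251×10^-6 = 7.239×10^-6 mol/L
α₀ = 1/(1 + K1/[H⁺] + K1K2/[H⁺]²) = 1/(1 + 10^+1.84 + 10^-0.28) = 0.01414
DIC = [CO2*]/α₀ = 7.239×10^-6 / 0.01414 = 0.5118 mmol/L
[CO3²⁻] = α₂·DIC; α₂ = 0.007422, so [CO3²⁻] = 0.007422 × 0.5118 = 0.00380 mmol/L = 3.80 μmol/L

[CO3²⁻] = 3.80 μmol/L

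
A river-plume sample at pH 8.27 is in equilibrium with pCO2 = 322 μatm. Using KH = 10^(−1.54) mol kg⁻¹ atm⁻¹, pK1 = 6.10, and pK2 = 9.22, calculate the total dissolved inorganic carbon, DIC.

[CO2*] = KH · pCO2 = 10^(−1.54) × 322×10^-6 = 9.287×10^-6 mol/kg
α₀ = 1/(1 + K1/[H⁺] + K1K2/[H⁺]²) = 1/(1 + 10^+2.17 + 10^+1.22) = 0.006042
DIC = [CO2*]/α₀ = 9.287×10^-6 / 0.006042 = 1.54 mmol/kg

DIC = 1.54 mmol/kg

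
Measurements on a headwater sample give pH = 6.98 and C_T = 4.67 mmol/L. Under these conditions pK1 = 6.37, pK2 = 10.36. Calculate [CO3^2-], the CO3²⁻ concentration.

α₂ = 1 / (1 + [H⁺]/K2 + [H⁺]²/(K1K2)) = 1 / (1 + 10^+3.38 + 10^+2.77)
   = 1 / (1 + 2398.8 + 588.84) = 1/2988.7 = 0.0003346
[CO3²⁻] = α₂ × DIC = 0.0003346 × 4.67 = 0.00156 mmol/L = 1.56 μmol/L

[CO3²⁻] = 1.56 μmol/L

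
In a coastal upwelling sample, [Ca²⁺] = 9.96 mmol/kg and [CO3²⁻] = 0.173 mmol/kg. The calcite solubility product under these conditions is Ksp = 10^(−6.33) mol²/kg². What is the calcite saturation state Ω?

Ω = 3.68

Ksp = 10^(−6.33) = 4.677×10^-7
Ω = [Ca²⁺][CO3²⁻]/Ksp = (9.96×10^-3)(0.173×10^-3) / 4.677×10^-7 = 3.68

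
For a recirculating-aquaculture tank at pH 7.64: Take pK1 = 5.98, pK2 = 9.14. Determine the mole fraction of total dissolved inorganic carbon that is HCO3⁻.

α₁ = 0.949

α₁ = 1 / (1 + [H⁺]/K1 + K2/[H⁺]) = 1 / (1 + 10^-1.66 + 10^-1.50)
   = 1 / (1 + 0.021878 + 0.031623) = 1/1.0535 = 0.9492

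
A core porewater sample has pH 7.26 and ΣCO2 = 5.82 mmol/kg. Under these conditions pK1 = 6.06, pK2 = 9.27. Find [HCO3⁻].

[HCO3⁻] = 5.42 mmol/kg

α₁ = 1 / (1 + [H⁺]/K1 + K2/[H⁺]) = 1 / (1 + 10^-1.20 + 10^-2.01)
   = 1 / (1 + 0.063096 + 0.0097724) = 1/1.0729 = 0.9321
[HCO3⁻] = α₁ × DIC = 0.9321 × 5.82 = 5.42 mmol/kg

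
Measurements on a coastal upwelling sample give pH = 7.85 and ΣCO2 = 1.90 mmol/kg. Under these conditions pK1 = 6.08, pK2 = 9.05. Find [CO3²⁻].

α₂ = 1 / (1 + [H⁺]/K2 + [H⁺]²/(K1K2)) = 1 / (1 + 10^+1.20 + 10^-0.57)
   = 1 / (1 + 15.849 + 0.26915) = 1/17.118 = 0.05842
[CO3²⁻] = α₂ × DIC = 0.05842 × 1.90 = 0.111 mmol/kg

[CO3²⁻] = 0.111 mmol/kg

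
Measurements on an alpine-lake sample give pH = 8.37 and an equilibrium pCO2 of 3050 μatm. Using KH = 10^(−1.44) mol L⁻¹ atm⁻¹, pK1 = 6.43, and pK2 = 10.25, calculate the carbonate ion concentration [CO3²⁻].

[CO2*] = KH · pCO2 = 10^(−1.44) × 3050×10^-6 = 1.107×10^-4 mol/L
α₀ = 1/(1 + K1/[H⁺] + K1K2/[H⁺]²) = 1/(1 + 10^+1.94 + 10^+0.06) = 0.01121
DIC = [CO2*]/α₀ = 1.107×10^-4 / 0.01121 = 9.883 mmol/L
[CO3²⁻] = α₂·DIC; α₂ = 0.01287, so [CO3²⁻] = 0.01287 × 9.883 = 0.127 mmol/L

[CO3²⁻] = 0.127 mmol/L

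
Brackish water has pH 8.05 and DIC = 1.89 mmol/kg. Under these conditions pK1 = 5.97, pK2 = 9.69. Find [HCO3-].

α₁ = 1 / (1 + [H⁺]/K1 + K2/[H⁺]) = 1 / (1 + 10^-2.08 + 10^-1.64)
   = 1 / (1 + 0.0083176 + 0.022909) = 1/1.0312 = 0.9697
[HCO3⁻] = α₁ × DIC = 0.9697 × 1.89 = 1.83 mmol/kg

[HCO3⁻] = 1.83 mmol/kg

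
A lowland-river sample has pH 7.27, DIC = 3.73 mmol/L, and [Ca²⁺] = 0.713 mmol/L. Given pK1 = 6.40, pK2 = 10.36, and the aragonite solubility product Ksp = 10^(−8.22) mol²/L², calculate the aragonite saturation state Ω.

α₂ = 1 / (1 + [H⁺]/K2 + [H⁺]²/(K1K2)) = 1 / (1 + 10^+3.09 + 10^+2.22)
   = 1 / (1 + 1230.3 + 165.96) = 1/1397.2 = 0.0007157
[CO3²⁻] = α₂ × DIC = 0.0007157 × 3.73 = 0.002670 mmol/L = 2.670 μmol/L
Ksp = 10^(−8.22) = 6.026×10^-9
Ω = [Ca²⁺][CO3²⁻]/Ksp = (0.713×10^-3)(2.670×10^-6) / 6.026×10^-9 = 0.316

Ω = 0.316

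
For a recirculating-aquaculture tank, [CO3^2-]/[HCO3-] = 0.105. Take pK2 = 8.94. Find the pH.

From K2 = [H⁺][CO3^2-]/[HCO3-]:  pH = pK2 + log₁₀([CO3^2-]/[HCO3-])
log₁₀(0.105) = -0.979
pH = 8.94 + (-0.979) = 7.96

pH = 7.96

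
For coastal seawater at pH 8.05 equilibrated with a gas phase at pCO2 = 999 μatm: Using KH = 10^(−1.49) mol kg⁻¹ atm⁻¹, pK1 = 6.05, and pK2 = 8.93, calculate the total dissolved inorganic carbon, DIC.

DIC = 3.69 mmol/kg

[CO2*] = KH · pCO2 = 10^(−1.49) × 999×10^-6 = 3.233×10^-5 mol/kg
α₀ = 1/(1 + K1/[H⁺] + K1K2/[H⁺]²) = 1/(1 + 10^+2.00 + 10^+1.12) = 0.008758
DIC = [CO2*]/α₀ = 3.233×10^-5 / 0.008758 = 3.69 mmol/kg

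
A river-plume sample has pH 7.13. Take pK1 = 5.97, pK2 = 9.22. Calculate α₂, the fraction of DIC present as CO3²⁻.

α₂ = 1 / (1 + [H⁺]/K2 + [H⁺]²/(K1K2)) = 1 / (1 + 10^+2.09 + 10^+0.93)
   = 1 / (1 + 123.03 + 8.5114) = 1/132.54 = 0.007545

α₂ = 0.00754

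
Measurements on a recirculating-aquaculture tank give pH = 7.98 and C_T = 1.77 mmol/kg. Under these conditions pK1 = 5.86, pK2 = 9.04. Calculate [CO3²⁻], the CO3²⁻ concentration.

[CO3²⁻] = 0.141 mmol/kg

α₂ = 1 / (1 + [H⁺]/K2 + [H⁺]²/(K1K2)) = 1 / (1 + 10^+1.06 + 10^-1.06)
   = 1 / (1 + 11.482 + 0.087096) = 1/12.569 = 0.07956
[CO3²⁻] = α₂ × DIC = 0.07956 × 1.77 = 0.141 mmol/kg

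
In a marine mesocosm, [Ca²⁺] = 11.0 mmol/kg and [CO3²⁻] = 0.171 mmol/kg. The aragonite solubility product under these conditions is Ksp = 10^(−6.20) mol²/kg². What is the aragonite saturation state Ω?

Ω = 2.98

Ksp = 10^(−6.20) = 6.310×10^-7
Ω = [Ca²⁺][CO3²⁻]/Ksp = (11.0×10^-3)(0.171×10^-3) / 6.310×10^-7 = 2.98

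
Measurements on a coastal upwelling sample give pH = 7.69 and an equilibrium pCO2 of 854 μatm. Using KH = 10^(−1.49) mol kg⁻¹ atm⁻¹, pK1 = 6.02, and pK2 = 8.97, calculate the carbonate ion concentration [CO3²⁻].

[CO3²⁻] = 0.0678 mmol/kg

[CO2*] = KH · pCO2 = 10^(−1.49) × 854×10^-6 = 2.763×10^-5 mol/kg
α₀ = 1/(1 + K1/[H⁺] + K1K2/[H⁺]²) = 1/(1 + 10^+1.67 + 10^+0.39) = 0.01991
DIC = [CO2*]/α₀ = 2.763×10^-5 / 0.01991 = 1.388 mmol/kg
[CO3²⁻] = α₂·DIC; α₂ = 0.04887, so [CO3²⁻] = 0.04887 × 1.388 = 0.0678 mmol/kg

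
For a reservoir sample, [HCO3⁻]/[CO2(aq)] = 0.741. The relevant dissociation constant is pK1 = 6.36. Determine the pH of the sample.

pH = 6.23

From K1 = [H⁺][HCO3⁻]/[CO2(aq)]:  pH = pK1 + log₁₀([HCO3⁻]/[CO2(aq)])
log₁₀(0.741) = -0.130
pH = 6.36 + (-0.130) = 6.23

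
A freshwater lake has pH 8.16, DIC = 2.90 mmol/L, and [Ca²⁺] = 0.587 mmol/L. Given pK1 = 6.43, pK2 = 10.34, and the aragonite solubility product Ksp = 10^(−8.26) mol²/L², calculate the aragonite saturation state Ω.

Ω = 2.00

α₂ = 1 / (1 + [H⁺]/K2 + [H⁺]²/(K1K2)) = 1 / (1 + 10^+2.18 + 10^+0.45)
   = 1 / (1 + 151.36 + 2.8184) = 1/155.17 = 0.006444
[CO3²⁻] = α₂ × DIC = 0.006444 × 2.90 = 0.01869 mmol/L = 18.69 μmol/L
Ksp = 10^(−8.26) = 5.495×10^-9
Ω = [Ca²⁺][CO3²⁻]/Ksp = (0.587×10^-3)(1.869×10^-5) / 5.495×10^-9 = 2.00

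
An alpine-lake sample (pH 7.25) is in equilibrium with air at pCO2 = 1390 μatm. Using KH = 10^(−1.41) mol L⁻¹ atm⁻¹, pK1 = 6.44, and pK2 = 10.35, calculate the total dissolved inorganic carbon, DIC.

[CO2*] = KH · pCO2 = 10^(−1.41) × 1390×10^-6 = 5.408×10^-5 mol/L
α₀ = 1/(1 + K1/[H⁺] + K1K2/[H⁺]²) = 1/(1 + 10^+0.81 + 10^-2.29) = 0.1340
DIC = [CO2*]/α₀ = 5.408×10^-5 / 0.1340 = 0.404 mmol/L

DIC = 0.404 mmol/L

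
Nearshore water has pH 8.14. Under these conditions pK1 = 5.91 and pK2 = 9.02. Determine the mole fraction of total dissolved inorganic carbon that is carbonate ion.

α₂ = 1 / (1 + [H⁺]/K2 + [H⁺]²/(K1K2)) = 1 / (1 + 10^+0.88 + 10^-1.35)
   = 1 / (1 + 7.5858 + 0.044668) = 1/8.6304 = 0.1159

α₂ = 0.116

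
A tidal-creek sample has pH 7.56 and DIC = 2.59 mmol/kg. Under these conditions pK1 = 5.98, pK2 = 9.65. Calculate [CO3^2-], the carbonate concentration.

α₂ = 1 / (1 + [H⁺]/K2 + [H⁺]²/(K1K2)) = 1 / (1 + 10^+2.09 + 10^+0.51)
   = 1 / (1 + 123.03 + 3.2359) = 1/127.26 = 0.007858
[CO3²⁻] = α₂ × DIC = 0.007858 × 2.59 = 0.0204 mmol/kg

[CO3²⁻] = 0.0204 mmol/kg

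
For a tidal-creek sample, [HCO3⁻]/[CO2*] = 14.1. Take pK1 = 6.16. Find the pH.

From K1 = [H⁺][HCO3⁻]/[CO2*]:  pH = pK1 + log₁₀([HCO3⁻]/[CO2*])
log₁₀(14.1) = +1.149
pH = 6.16 + (+1.149) = 7.31

pH = 7.31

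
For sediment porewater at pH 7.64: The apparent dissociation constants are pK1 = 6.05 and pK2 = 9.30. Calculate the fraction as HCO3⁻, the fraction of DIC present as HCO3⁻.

α₁ = 1 / (1 + [H⁺]/K1 + K2/[H⁺]) = 1 / (1 + 10^-1.59 + 10^-1.66)
   = 1 / (1 + 0.025704 + 0.021878) = 1/1.0476 = 0.9546

α₁ = 0.955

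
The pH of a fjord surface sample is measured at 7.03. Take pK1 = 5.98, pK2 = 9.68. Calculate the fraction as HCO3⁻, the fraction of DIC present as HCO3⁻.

α₁ = 1 / (1 + [H⁺]/K1 + K2/[H⁺]) = 1 / (1 + 10^-1.05 + 10^-2.65)
   = 1 / (1 + 0.089125 + 0.0022387) = 1/1.0914 = 0.9163

α₁ = 0.916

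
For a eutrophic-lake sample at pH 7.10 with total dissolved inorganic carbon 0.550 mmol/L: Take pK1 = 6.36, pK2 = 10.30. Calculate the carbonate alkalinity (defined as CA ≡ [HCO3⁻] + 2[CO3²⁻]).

CA = 0.466 mmol/L

CA = [HCO3⁻] + 2[CO3²⁻] = (α₁ + 2α₂)·DIC
At pH 7.10: [H⁺]/K1 = 10^-0.74 = 0.18197, K2/[H⁺] = 10^-3.20 = 0.00063096
α₁ = 1/(1 + 0.18197 + 0.00063096) = 1/1.1826 = 0.8456; α₂ = α₁·K2/[H⁺] = 0.0005335
α₁ + 2α₂ = 0.8467
CA = 0.8467 × 0.550 = 0.466 mmol/L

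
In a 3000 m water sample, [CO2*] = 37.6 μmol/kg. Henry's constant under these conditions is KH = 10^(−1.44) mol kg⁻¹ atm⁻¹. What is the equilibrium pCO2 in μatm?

pCO2 = 1040 μatm

KH = 10^(−1.44) = 3.631×10^-2 mol kg⁻¹ atm⁻¹
pCO2 = [CO2*]/KH = 37.6×10^-6 / 3.631×10^-2 = 1.04×10^-3 atm = 1040 μatm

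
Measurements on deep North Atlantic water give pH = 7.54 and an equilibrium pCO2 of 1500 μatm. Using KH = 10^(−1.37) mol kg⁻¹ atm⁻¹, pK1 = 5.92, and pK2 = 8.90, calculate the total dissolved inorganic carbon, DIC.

DIC = 2.85 mmol/kg

[CO2*] = KH · pCO2 = 10^(−1.37) × 1500×10^-6 = 6.399×10^-5 mol/kg
α₀ = 1/(1 + K1/[H⁺] + K1K2/[H⁺]²) = 1/(1 + 10^+1.62 + 10^+0.26) = 0.02247
DIC = [CO2*]/α₀ = 6.399×10^-5 / 0.02247 = 2.85 mmol/kg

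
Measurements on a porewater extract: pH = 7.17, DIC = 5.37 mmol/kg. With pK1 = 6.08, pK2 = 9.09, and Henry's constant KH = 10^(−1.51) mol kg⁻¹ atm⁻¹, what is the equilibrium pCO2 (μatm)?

α₀ = 1 / (1 + K1/[H⁺] + K1K2/[H⁺]²) = 1 / (1 + 10^+1.09 + 10^-0.83)
   = 1 / (1 + 12.303 + 0.14791) = 1/13.451 = 0.07435
[CO2*] = α₀ × DIC = 0.07435 × 5.37 = 0.3992 mmol/kg
pCO2 = [CO2*]/KH = 3.992×10^-4 / 3.090×10^-2 = 1.29×10^4 μatm

pCO2 = 1.29×10^4 μatm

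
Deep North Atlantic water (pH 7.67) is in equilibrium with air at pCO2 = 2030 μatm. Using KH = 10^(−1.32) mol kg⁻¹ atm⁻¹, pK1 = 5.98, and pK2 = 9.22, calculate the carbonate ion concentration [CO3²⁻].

[CO3²⁻] = 0.134 mmol/kg

[CO2*] = KH · pCO2 = 10^(−1.32) × 2030×10^-6 = 9.716×10^-5 mol/kg
α₀ = 1/(1 + K1/[H⁺] + K1K2/[H⁺]²) = 1/(1 + 10^+1.69 + 10^+0.14) = 0.01947
DIC = [CO2*]/α₀ = 9.716×10^-5 / 0.01947 = 4.990 mmol/kg
[CO3²⁻] = α₂·DIC; α₂ = 0.02688, so [CO3²⁻] = 0.02688 × 4.990 = 0.134 mmol/kg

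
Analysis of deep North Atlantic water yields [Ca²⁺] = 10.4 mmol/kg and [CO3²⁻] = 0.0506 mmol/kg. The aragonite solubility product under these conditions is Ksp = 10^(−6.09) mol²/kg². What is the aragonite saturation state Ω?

Ω = 0.647

Ksp = 10^(−6.09) = 8.128×10^-7
Ω = [Ca²⁺][CO3²⁻]/Ksp = (10.4×10^-3)(0.0506×10^-3) / 8.128×10^-7 = 0.647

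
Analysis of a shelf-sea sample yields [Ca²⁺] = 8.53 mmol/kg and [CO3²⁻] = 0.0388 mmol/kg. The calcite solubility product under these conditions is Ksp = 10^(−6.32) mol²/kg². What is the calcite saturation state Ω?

Ksp = 10^(−6.32) = 4.786×10^-7
Ω = [Ca²⁺][CO3²⁻]/Ksp = (8.53×10^-3)(0.0388×10^-3) / 4.786×10^-7 = 0.691

Ω = 0.691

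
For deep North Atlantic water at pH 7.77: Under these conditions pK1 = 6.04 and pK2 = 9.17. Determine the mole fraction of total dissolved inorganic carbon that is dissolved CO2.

α₀ = 1 / (1 + K1/[H⁺] + K1K2/[H⁺]²) = 1 / (1 + 10^+1.73 + 10^+0.33)
   = 1 / (1 + 53.703 + 2.1380) = 1/56.841 = 0.01759

α₀ = 0.0176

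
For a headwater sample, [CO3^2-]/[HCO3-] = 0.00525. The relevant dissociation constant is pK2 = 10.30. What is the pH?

pH = 8.02

From K2 = [H⁺][CO3^2-]/[HCO3-]:  pH = pK2 + log₁₀([CO3^2-]/[HCO3-])
log₁₀(0.00525) = -2.280
pH = 10.30 + (-2.280) = 8.02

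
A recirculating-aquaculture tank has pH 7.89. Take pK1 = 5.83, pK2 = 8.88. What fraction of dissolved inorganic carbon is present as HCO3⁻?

α₁ = 0.900

α₁ = 1 / (1 + [H⁺]/K1 + K2/[H⁺]) = 1 / (1 + 10^-2.06 + 10^-0.99)
   = 1 / (1 + 0.0087096 + 0.10233) = 1/1.1110 = 0.9001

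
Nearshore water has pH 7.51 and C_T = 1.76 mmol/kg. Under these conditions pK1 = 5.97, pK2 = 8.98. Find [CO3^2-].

[CO3²⁻] = 0.0561 mmol/kg

α₂ = 1 / (1 + [H⁺]/K2 + [H⁺]²/(K1K2)) = 1 / (1 + 10^+1.47 + 10^-0.07)
   = 1 / (1 + 29.512 + 0.85114) = 1/31.363 = 0.03188
[CO3²⁻] = α₂ × DIC = 0.03188 × 1.76 = 0.0561 mmol/kg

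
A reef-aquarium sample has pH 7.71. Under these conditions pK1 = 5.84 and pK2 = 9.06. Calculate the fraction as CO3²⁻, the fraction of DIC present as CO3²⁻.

α₂ = 1 / (1 + [H⁺]/K2 + [H⁺]²/(K1K2)) = 1 / (1 + 10^+1.35 + 10^-0.52)
   = 1 / (1 + 22.387 + 0.30200) = 1/23.689 = 0.04221

α₂ = 0.0422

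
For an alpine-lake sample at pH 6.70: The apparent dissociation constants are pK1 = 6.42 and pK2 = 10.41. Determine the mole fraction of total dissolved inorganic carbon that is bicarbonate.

α₁ = 0.656

α₁ = 1 / (1 + [H⁺]/K1 + K2/[H⁺]) = 1 / (1 + 10^-0.28 + 10^-3.71)
   = 1 / (1 + 0.52481 + 0.00019498) = 1/1.5250 = 0.6557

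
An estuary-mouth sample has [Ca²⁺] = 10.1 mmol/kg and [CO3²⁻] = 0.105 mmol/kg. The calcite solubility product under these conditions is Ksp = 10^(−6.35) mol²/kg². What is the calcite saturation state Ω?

Ksp = 10^(−6.35) = 4.467×10^-7
Ω = [Ca²⁺][CO3²⁻]/Ksp = (10.1×10^-3)(0.105×10^-3) / 4.467×10^-7 = 2.37

Ω = 2.37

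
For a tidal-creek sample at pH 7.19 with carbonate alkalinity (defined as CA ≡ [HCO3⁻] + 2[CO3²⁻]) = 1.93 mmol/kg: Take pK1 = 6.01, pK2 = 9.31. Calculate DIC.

CA = [HCO3⁻] + 2[CO3²⁻] = (α₁ + 2α₂)·DIC
At pH 7.19: [H⁺]/K1 = 10^-1.18 = 0.066069, K2/[H⁺] = 10^-2.12 = 0.0075858
α₁ = 1/(1 + 0.066069 + 0.0075858) = 1/1.0737 = 0.9314; α₂ = α₁·K2/[H⁺] = 0.007065
α₁ + 2α₂ = 0.9455
DIC = CA / (α₁ + 2α₂) = 1.93 / 0.9455 = 2.04 mmol/kg

DIC = 2.04 mmol/kg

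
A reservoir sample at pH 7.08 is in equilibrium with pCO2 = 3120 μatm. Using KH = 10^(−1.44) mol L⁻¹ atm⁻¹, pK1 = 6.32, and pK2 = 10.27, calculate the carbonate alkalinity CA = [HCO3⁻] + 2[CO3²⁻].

CA = 0.653 mmol/L

[CO2*] = KH · pCO2 = 10^(−1.44) × 3120×10^-6 = 1.133×10^-4 mol/L
α₀ = 1/(1 + K1/[H⁺] + K1K2/[H⁺]²) = 1/(1 + 10^+0.76 + 10^-2.43) = 0.1480
DIC = [CO2*]/α₀ = 1.133×10^-4 / 0.1480 = 0.7656 mmol/L
CA = (α₁ + 2α₂)·DIC = (0.8515 + 2×0.0005498) × 0.7656 = 0.653 mmol/L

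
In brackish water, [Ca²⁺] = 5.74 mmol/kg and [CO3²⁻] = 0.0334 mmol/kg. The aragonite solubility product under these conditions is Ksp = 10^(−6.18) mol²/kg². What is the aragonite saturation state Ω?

Ksp = 10^(−6.18) = 6.607×10^-7
Ω = [Ca²⁺][CO3²⁻]/Ksp = (5.74×10^-3)(0.0334×10^-3) / 6.607×10^-7 = 0.290

Ω = 0.290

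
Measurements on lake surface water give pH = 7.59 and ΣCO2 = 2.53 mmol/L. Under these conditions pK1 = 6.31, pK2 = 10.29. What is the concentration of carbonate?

[CO3²⁻] = 4.79 μmol/L

α₂ = 1 / (1 + [H⁺]/K2 + [H⁺]²/(K1K2)) = 1 / (1 + 10^+2.70 + 10^+1.42)
   = 1 / (1 + 501.19 + 26.303) = 1/528.49 = 0.001892
[CO3²⁻] = α₂ × DIC = 0.001892 × 2.53 = 0.00479 mmol/L = 4.79 μmol/L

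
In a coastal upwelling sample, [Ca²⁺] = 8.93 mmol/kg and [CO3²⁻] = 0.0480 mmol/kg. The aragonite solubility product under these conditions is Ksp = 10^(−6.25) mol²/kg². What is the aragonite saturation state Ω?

Ω = 0.762

Ksp = 10^(−6.25) = 5.623×10^-7
Ω = [Ca²⁺][CO3²⁻]/Ksp = (8.93×10^-3)(0.0480×10^-3) / 5.623×10^-7 = 0.762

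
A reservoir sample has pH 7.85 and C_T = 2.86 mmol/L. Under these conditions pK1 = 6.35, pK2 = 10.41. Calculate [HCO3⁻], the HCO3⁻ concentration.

α₁ = 1 / (1 + [H⁺]/K1 + K2/[H⁺]) = 1 / (1 + 10^-1.50 + 10^-2.56)
   = 1 / (1 + 0.031623 + 0.0027542) = 1/1.0344 = 0.9668
[HCO3⁻] = α₁ × DIC = 0.9668 × 2.86 = 2.76 mmol/L

[HCO3⁻] = 2.76 mmol/L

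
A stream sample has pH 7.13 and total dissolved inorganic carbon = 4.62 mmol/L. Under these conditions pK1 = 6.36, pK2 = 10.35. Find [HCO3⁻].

α₁ = 1 / (1 + [H⁺]/K1 + K2/[H⁺]) = 1 / (1 + 10^-0.77 + 10^-3.22)
   = 1 / (1 + 0.16982 + 0.00060256) = 1/1.1704 = 0.8544
[HCO3⁻] = α₁ × DIC = 0.8544 × 4.62 = 3.95 mmol/L

[HCO3⁻] = 3.95 mmol/L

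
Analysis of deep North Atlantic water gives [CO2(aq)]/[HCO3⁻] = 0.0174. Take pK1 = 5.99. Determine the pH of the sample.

From K1 = [H⁺][HCO3⁻]/[CO2(aq)]:  pH = pK1 − log₁₀([CO2(aq)]/[HCO3⁻])
log₁₀(0.0174) = -1.759
pH = 5.99 − (-1.759) = 7.75

pH = 7.75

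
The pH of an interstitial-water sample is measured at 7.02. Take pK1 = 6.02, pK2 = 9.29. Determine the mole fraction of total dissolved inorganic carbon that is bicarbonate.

α₁ = 1 / (1 + [H⁺]/K1 + K2/[H⁺]) = 1 / (1 + 10^-1.00 + 10^-2.27)
   = 1 / (1 + 0.10000 + 0.0053703) = 1/1.1054 = 0.9047

α₁ = 0.905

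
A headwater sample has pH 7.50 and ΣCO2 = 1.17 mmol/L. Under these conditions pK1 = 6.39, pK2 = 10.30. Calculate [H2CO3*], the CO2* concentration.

[CO2*] = 0.0842 mmol/L

α₀ = 1 / (1 + K1/[H⁺] + K1K2/[H⁺]²) = 1 / (1 + 10^+1.11 + 10^-1.69)
   = 1 / (1 + 12.882 + 0.020417) = 1/13.903 = 0.07193
[CO2*] = α₀ × DIC = 0.07193 × 1.17 = 0.0842 mmol/L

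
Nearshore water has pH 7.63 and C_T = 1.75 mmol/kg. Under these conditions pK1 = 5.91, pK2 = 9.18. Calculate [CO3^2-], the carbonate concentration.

[CO3²⁻] = 0.0471 mmol/kg

α₂ = 1 / (1 + [H⁺]/K2 + [H⁺]²/(K1K2)) = 1 / (1 + 10^+1.55 + 10^-0.17)
   = 1 / (1 + 35.481 + 0.67608) = 1/37.157 = 0.02691
[CO3²⁻] = α₂ × DIC = 0.02691 × 1.75 = 0.0471 mmol/kg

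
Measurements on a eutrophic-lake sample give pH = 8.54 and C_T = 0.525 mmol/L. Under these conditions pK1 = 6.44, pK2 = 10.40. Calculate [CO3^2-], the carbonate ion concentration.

α₂ = 1 / (1 + [H⁺]/K2 + [H⁺]²/(K1K2)) = 1 / (1 + 10^+1.86 + 10^-0.24)
   = 1 / (1 + 72.444 + 0.57544) = 1/74.019 = 0.01351
[CO3²⁻] = α₂ × DIC = 0.01351 × 0.525 = 0.00709 mmol/L = 7.09 μmol/L

[CO3²⁻] = 7.09 μmol/L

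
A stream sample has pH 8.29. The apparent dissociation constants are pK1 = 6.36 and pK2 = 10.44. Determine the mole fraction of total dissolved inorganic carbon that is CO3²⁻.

α₂ = 0.00695

α₂ = 1 / (1 + [H⁺]/K2 + [H⁺]²/(K1K2)) = 1 / (1 + 10^+2.15 + 10^+0.22)
   = 1 / (1 + 141.25 + 1.6596) = 1/143.91 = 0.006949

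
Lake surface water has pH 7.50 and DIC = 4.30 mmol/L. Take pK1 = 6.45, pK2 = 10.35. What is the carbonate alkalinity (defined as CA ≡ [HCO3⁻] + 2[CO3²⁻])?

CA = 3.95 mmol/L

CA = [HCO3⁻] + 2[CO3²⁻] = (α₁ + 2α₂)·DIC
At pH 7.50: [H⁺]/K1 = 10^-1.05 = 0.089125, K2/[H⁺] = 10^-2.85 = 0.0014125
α₁ = 1/(1 + 0.089125 + 0.0014125) = 1/1.0905 = 0.9170; α₂ = α₁·K2/[H⁺] = 0.001295
α₁ + 2α₂ = 0.9196
CA = 0.9196 × 4.30 = 3.95 mmol/L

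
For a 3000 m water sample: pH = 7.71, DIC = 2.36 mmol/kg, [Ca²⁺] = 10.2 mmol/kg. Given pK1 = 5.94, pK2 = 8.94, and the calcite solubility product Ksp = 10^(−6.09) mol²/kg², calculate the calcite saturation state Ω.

Ω = 1.62

α₂ = 1 / (1 + [H⁺]/K2 + [H⁺]²/(K1K2)) = 1 / (1 + 10^+1.23 + 10^-0.54)
   = 1 / (1 + 16.982 + 0.28840) = 1/18.271 = 0.05473
[CO3²⁻] = α₂ × DIC = 0.05473 × 2.36 = 0.1292 mmol/kg
Ksp = 10^(−6.09) = 8.128×10^-7
Ω = [Ca²⁺][CO3²⁻]/Ksp = (10.2×10^-3)(1.292×10^-4) / 8.128×10^-7 = 1.62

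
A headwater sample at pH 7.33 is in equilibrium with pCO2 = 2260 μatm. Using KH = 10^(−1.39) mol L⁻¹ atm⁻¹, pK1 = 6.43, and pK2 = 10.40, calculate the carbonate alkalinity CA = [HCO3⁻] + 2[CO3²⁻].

[CO2*] = KH · pCO2 = 10^(−1.39) × 2260×10^-6 = 9.207×10^-5 mol/L
α₀ = 1/(1 + K1/[H⁺] + K1K2/[H⁺]²) = 1/(1 + 10^+0.90 + 10^-2.17) = 0.1117
DIC = [CO2*]/α₀ = 9.207×10^-5 / 0.1117 = 0.8240 mmol/L
CA = (α₁ + 2α₂)·DIC = (0.8875 + 2×0.0007554) × 0.8240 = 0.733 mmol/L

CA = 0.733 mmol/L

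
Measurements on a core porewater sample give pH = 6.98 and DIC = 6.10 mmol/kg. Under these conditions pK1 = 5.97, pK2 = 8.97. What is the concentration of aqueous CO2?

α₀ = 1 / (1 + K1/[H⁺] + K1K2/[H⁺]²) = 1 / (1 + 10^+1.01 + 10^-0.98)
   = 1 / (1 + 10.233 + 0.10471) = 1/11.338 = 0.08820
[CO2*] = α₀ × DIC = 0.08820 × 6.10 = 0.538 mmol/kg

[CO2*] = 0.538 mmol/kg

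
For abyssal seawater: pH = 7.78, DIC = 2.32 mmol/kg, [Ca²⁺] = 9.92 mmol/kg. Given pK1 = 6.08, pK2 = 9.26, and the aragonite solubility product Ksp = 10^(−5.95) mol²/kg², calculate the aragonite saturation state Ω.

α₂ = 1 / (1 + [H⁺]/K2 + [H⁺]²/(K1K2)) = 1 / (1 + 10^+1.48 + 10^-0.22)
   = 1 / (1 + 30.200 + 0.60256) = 1/31.802 = 0.03144
[CO3²⁻] = α₂ × DIC = 0.03144 × 2.32 = 0.07295 mmol/kg
Ksp = 10^(−5.95) = 1.122×10^-6
Ω = [Ca²⁺][CO3²⁻]/Ksp = (9.92×10^-3)(7.295×10^-5) / 1.122×10^-6 = 0.645

Ω = 0.645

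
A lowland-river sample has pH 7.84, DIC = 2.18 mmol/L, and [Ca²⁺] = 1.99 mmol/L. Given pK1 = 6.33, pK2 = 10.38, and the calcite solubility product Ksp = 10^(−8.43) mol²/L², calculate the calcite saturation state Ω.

Ω = 3.26

α₂ = 1 / (1 + [H⁺]/K2 + [H⁺]²/(K1K2)) = 1 / (1 + 10^+2.54 + 10^+1.03)
   = 1 / (1 + 346.74 + 10.715) = 1/358.45 = 0.002790
[CO3²⁻] = α₂ × DIC = 0.002790 × 2.18 = 0.006082 mmol/L = 6.082 μmol/L
Ksp = 10^(−8.43) = 3.715×10^-9
Ω = [Ca²⁺][CO3²⁻]/Ksp = (1.99×10^-3)(6.082×10^-6) / 3.715×10^-9 = 3.26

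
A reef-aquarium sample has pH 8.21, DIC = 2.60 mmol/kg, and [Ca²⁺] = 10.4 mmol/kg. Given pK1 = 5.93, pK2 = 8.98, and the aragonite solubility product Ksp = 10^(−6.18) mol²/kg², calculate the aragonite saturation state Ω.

α₂ = 1 / (1 + [H⁺]/K2 + [H⁺]²/(K1K2)) = 1 / (1 + 10^+0.77 + 10^-1.51)
   = 1 / (1 + 5.8884 + 0.030903) = 1/6.9193 = 0.1445
[CO3²⁻] = α₂ × DIC = 0.1445 × 2.60 = 0.3758 mmol/kg
Ksp = 10^(−6.18) = 6.607×10^-7
Ω = [Ca²⁺][CO3²⁻]/Ksp = (10.4×10^-3)(3.758×10^-4) / 6.607×10^-7 = 5.91

Ω = 5.91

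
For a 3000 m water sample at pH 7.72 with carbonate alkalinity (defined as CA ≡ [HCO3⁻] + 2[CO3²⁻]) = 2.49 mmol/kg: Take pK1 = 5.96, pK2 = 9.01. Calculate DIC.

DIC = 2.41 mmol/kg

CA = [HCO3⁻] + 2[CO3²⁻] = (α₁ + 2α₂)·DIC
At pH 7.72: [H⁺]/K1 = 10^-1.76 = 0.017378, K2/[H⁺] = 10^-1.29 = 0.051286
α₁ = 1/(1 + 0.017378 + 0.051286) = 1/1.0687 = 0.9357; α₂ = α₁·K2/[H⁺] = 0.04799
α₁ + 2α₂ = 1.0317
DIC = CA / (α₁ + 2α₂) = 2.49 / 1.0317 = 2.41 mmol/kg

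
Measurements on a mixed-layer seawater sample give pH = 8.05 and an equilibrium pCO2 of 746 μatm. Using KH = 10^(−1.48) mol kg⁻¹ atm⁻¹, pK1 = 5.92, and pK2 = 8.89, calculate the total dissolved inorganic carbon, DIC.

DIC = 3.84 mmol/kg

[CO2*] = KH · pCO2 = 10^(−1.48) × 746×10^-6 = 2.470×10^-5 mol/kg
α₀ = 1/(1 + K1/[H⁺] + K1K2/[H⁺]²) = 1/(1 + 10^+2.13 + 10^+1.29) = 0.006435
DIC = [CO2*]/α₀ = 2.470×10^-5 / 0.006435 = 3.84 mmol/kg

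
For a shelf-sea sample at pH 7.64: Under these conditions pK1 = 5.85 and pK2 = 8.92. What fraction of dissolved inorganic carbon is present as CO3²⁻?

α₂ = 1 / (1 + [H⁺]/K2 + [H⁺]²/(K1K2)) = 1 / (1 + 10^+1.28 + 10^-0.51)
   = 1 / (1 + 19.055 + 0.30903) = 1/20.364 = 0.04911

α₂ = 0.0491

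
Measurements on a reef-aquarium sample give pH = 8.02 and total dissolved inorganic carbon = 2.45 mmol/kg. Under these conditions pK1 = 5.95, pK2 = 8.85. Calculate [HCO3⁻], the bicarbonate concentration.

α₁ = 1 / (1 + [H⁺]/K1 + K2/[H⁺]) = 1 / (1 + 10^-2.07 + 10^-0.83)
   = 1 / (1 + 0.0085114 + 0.14791) = 1/1.1564 = 0.8647
[HCO3⁻] = α₁ × DIC = 0.8647 × 2.45 = 2.12 mmol/kg

[HCO3⁻] = 2.12 mmol/kg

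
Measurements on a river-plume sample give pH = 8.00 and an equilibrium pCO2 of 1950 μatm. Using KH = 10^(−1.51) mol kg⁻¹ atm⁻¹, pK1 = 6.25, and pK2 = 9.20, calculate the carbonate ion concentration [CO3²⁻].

[CO3²⁻] = 0.214 mmol/kg

[CO2*] = KH · pCO2 = 10^(−1.51) × 1950×10^-6 = 6.026×10^-5 mol/kg
α₀ = 1/(1 + K1/[H⁺] + K1K2/[H⁺]²) = 1/(1 + 10^+1.75 + 10^+0.55) = 0.01645
DIC = [CO2*]/α₀ = 6.026×10^-5 / 0.01645 = 3.663 mmol/kg
[CO3²⁻] = α₂·DIC; α₂ = 0.05837, so [CO3²⁻] = 0.05837 × 3.663 = 0.214 mmol/kg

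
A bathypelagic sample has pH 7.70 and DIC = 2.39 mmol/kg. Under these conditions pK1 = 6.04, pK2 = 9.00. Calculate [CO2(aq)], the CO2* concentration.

[CO2*] = 0.0488 mmol/kg

α₀ = 1 / (1 + K1/[H⁺] + K1K2/[H⁺]²) = 1 / (1 + 10^+1.66 + 10^+0.36)
   = 1 / (1 + 45.709 + 2.2909) = 1/49.000 = 0.02041
[CO2*] = α₀ × DIC = 0.02041 × 2.39 = 0.0488 mmol/kg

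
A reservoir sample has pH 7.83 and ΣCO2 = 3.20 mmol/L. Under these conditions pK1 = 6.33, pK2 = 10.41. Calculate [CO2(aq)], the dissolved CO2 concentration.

α₀ = 1 / (1 + K1/[H⁺] + K1K2/[H⁺]²) = 1 / (1 + 10^+1.50 + 10^-1.08)
   = 1 / (1 + 31.623 + 0.083176) = 1/32.706 = 0.03058
[CO2*] = α₀ × DIC = 0.03058 × 3.20 = 0.0978 mmol/L

[CO2*] = 0.0978 mmol/L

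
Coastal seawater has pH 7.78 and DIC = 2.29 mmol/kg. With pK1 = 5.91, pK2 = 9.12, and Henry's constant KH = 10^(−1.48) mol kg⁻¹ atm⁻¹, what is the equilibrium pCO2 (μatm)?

pCO2 = 881 μatm

α₀ = 1 / (1 + K1/[H⁺] + K1K2/[H⁺]²) = 1 / (1 + 10^+1.87 + 10^+0.53)
   = 1 / (1 + 74.131 + 3.3884) = 1/78.519 = 0.01274
[CO2*] = α₀ × DIC = 0.01274 × 2.29 = 0.02916 mmol/kg
pCO2 = [CO2*]/KH = 2.916×10^-5 / 3.311×10^-2 = 881 μatm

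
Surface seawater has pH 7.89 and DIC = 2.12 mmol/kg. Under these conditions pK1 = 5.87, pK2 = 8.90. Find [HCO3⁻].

[HCO3⁻] = 1.91 mmol/kg

α₁ = 1 / (1 + [H⁺]/K1 + K2/[H⁺]) = 1 / (1 + 10^-2.02 + 10^-1.01)
   = 1 / (1 + 0.0095499 + 0.097724) = 1/1.1073 = 0.9031
[HCO3⁻] = α₁ × DIC = 0.9031 × 2.12 = 1.91 mmol/kg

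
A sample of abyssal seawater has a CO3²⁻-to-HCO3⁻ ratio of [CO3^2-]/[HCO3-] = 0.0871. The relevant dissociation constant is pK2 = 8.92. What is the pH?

From K2 = [H⁺][CO3^2-]/[HCO3-]:  pH = pK2 + log₁₀([CO3^2-]/[HCO3-])
log₁₀(0.0871) = -1.060
pH = 8.92 + (-1.060) = 7.86

pH = 7.86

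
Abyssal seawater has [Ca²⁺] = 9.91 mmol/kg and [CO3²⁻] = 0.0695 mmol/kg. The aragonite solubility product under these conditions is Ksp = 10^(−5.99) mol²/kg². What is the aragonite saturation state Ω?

Ω = 0.673

Ksp = 10^(−5.99) = 1.023×10^-6
Ω = [Ca²⁺][CO3²⁻]/Ksp = (9.91×10^-3)(0.0695×10^-3) / 1.023×10^-6 = 0.673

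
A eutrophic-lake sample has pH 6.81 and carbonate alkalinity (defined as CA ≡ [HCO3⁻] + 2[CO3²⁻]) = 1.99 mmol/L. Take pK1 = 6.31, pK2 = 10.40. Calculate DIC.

CA = [HCO3⁻] + 2[CO3²⁻] = (α₁ + 2α₂)·DIC
At pH 6.81: [H⁺]/K1 = 10^-0.50 = 0.31623, K2/[H⁺] = 10^-3.59 = 0.00025704
α₁ = 1/(1 + 0.31623 + 0.00025704) = 1/1.3165 = 0.7596; α₂ = α₁·K2/[H⁺] = 0.0001952
α₁ + 2α₂ = 0.7600
DIC = CA / (α₁ + 2α₂) = 1.99 / 0.7600 = 2.62 mmol/L

DIC = 2.62 mmol/L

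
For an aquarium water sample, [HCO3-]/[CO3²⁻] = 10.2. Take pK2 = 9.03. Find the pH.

From K2 = [H⁺][CO3²⁻]/[HCO3-]:  pH = pK2 − log₁₀([HCO3-]/[CO3²⁻])
log₁₀(10.2) = +1.009
pH = 9.03 − (+1.009) = 8.02

pH = 8.02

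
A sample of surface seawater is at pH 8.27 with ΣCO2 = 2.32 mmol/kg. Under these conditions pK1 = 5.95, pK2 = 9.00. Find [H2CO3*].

α₀ = 1 / (1 + K1/[H⁺] + K1K2/[H⁺]²) = 1 / (1 + 10^+2.32 + 10^+1.59)
   = 1 / (1 + 208.93 + 38.905) = 1/248.83 = 0.004019
[CO2*] = α₀ × DIC = 0.004019 × 2.32 = 0.00932 mmol/kg = 9.32 μmol/kg

[CO2*] = 9.32 μmol/kg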